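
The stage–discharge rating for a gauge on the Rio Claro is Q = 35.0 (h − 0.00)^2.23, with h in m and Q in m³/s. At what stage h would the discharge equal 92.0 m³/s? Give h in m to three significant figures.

1.54 m

h − h₀ = (Q/C)^(1/b) = (92.0/35.0)^(1/2.23) = 1.542 m
h = 0.00 + 1.542 = 1.542 m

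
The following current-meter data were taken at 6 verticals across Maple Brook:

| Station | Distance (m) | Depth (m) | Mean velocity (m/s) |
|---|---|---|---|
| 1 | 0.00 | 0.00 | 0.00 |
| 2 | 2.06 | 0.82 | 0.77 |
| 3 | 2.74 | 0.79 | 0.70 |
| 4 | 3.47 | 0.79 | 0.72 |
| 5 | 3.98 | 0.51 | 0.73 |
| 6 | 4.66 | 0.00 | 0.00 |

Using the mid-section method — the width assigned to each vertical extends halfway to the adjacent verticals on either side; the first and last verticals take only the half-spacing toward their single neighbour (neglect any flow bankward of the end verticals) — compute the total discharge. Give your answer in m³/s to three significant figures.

w_2 = (2.74 − 0.00)/2 = 1.37 m; q_2 = 0.77 × 0.82 × 1.37 = 0.8650 m³/s
w_3 = (3.47 − 2.06)/2 = 0.705 m; q_3 = 0.70 × 0.79 × 0.705 = 0.3899 m³/s
w_4 = (3.98 − 2.74)/2 = 0.62 m; q_4 = 0.72 × 0.79 × 0.62 = 0.3527 m³/s
w_5 = (4.66 − 3.47)/2 = 0.595 m; q_5 = 0.73 × 0.51 × 0.595 = 0.2215 m³/s
Stations 1, 6 contribute zero (depth or velocity is 0).
Q = Σ qᵢ = 1.829 m³/s

1.83 m³/s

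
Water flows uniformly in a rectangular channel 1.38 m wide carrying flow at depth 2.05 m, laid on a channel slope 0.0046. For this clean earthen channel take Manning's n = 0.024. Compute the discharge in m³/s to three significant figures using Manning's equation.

5.14 m³/s

A = b·y = 1.38 × 2.05 = 2.829 m²
P = b + 2y = 1.38 + 2×2.05 = 5.480 m
R = A/P = 2.829/5.480 = 0.5162 m
Q = (1/n)·A·R^(2/3)·S^(1/2) = (1/0.024) × 2.829 × 0.5162^(2/3) × 0.0046^(1/2) = 5.145 m³/s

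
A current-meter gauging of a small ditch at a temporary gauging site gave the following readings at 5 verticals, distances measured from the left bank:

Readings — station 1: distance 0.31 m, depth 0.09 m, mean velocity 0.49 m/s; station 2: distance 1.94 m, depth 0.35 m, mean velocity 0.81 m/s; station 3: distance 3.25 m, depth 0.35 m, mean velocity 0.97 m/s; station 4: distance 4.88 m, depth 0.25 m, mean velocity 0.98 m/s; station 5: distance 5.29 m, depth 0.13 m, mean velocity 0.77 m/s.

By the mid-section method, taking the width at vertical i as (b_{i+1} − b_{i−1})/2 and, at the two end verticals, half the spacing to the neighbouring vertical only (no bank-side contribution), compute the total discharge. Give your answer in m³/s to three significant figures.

1.22 m³/s

w_1 = (1.94 − 0.31)/2 = 0.815 m; q_1 = 0.49 × 0.09 × 0.815 = 0.03594 m³/s
w_2 = (3.25 − 0.31)/2 = 1.47 m; q_2 = 0.81 × 0.35 × 1.47 = 0.4167 m³/s
w_3 = (4.88 − 1.94)/2 = 1.47 m; q_3 = 0.97 × 0.35 × 1.47 = 0.4991 m³/s
w_4 = (5.29 − 3.25)/2 = 1.02 m; q_4 = 0.98 × 0.25 × 1.02 = 0.2499 m³/s
w_5 = (5.29 − 4.88)/2 = 0.205 m; q_5 = 0.77 × 0.13 × 0.205 = 0.02052 m³/s
Q = Σ qᵢ = 1.222 m³/s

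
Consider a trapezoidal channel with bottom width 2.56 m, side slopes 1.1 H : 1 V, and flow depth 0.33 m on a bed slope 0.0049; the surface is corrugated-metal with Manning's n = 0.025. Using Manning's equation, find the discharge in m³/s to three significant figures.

A = (b + z·y)·y = (2.56 + 1.1×0.33)×0.33 = 0.9646 m²
P = b + 2y√(1+z²) = 2.56 + 2×0.33×√(1+1.1²) = 3.541 m
R = A/P = 0.9646/3.541 = 0.2724 m
Q = (1/n)·A·R^(2/3)·S^(1/2) = (1/0.025) × 0.9646 × 0.2724^(2/3) × 0.0049^(1/2) = 1.135 m³/s

1.13 m³/s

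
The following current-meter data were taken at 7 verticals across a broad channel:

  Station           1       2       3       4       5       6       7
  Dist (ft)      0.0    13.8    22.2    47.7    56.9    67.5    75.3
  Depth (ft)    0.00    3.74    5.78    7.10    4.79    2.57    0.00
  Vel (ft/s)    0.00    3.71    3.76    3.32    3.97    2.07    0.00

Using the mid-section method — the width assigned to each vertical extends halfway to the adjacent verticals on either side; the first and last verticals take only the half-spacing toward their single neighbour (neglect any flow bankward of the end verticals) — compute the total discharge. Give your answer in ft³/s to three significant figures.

1170 ft³/s

w_2 = (22.2 − 0.0)/2 = 11.1 ft; q_2 = 3.71 × 3.74 × 11.1 = 154.0 ft³/s
w_3 = (47.7 − 13.8)/2 = 16.95 ft; q_3 = 3.76 × 5.78 × 16.95 = 368.4 ft³/s
w_4 = (56.9 − 22.2)/2 = 17.35 ft; q_4 = 3.32 × 7.10 × 17.35 = 409.0 ft³/s
w_5 = (67.5 − 47.7)/2 = 9.9 ft; q_5 = 3.97 × 4.79 × 9.9 = 188.3 ft³/s
w_6 = (75.3 − 56.9)/2 = 9.2 ft; q_6 = 2.07 × 2.57 × 9.2 = 48.94 ft³/s
Stations 1, 7 contribute zero (depth or velocity is 0).
Q = Σ qᵢ = 1169 ft³/s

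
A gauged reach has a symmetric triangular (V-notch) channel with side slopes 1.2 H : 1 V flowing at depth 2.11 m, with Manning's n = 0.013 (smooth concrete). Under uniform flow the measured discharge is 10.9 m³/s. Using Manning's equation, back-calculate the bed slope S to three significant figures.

A = z·y² = 1.2×2.11² = 5.343 m²
P = 2y√(1+z²) = 2×2.11×√(1+1.2²) = 6.592 m
R = A/P = 5.343/6.592 = 0.8105 m
S = (Q·n / (1·A·R^(2/3)))² = (10.9×0.013 / (1×5.343×0.8693))² = 0.0009310

0.000931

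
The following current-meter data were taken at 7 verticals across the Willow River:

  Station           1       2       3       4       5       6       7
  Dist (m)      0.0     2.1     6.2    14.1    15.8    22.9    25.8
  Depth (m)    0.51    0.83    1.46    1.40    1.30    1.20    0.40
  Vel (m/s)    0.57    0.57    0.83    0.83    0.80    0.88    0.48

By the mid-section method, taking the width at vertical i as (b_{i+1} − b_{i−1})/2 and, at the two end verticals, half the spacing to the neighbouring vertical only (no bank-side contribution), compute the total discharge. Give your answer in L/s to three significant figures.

24800 L/s

w_1 = (2.1 − 0.0)/2 = 1.05 m; q_1 = 0.57 × 0.51 × 1.05 = 0.3052 m³/s
w_2 = (6.2 − 0.0)/2 = 3.1 m; q_2 = 0.57 × 0.83 × 3.1 = 1.467 m³/s
w_3 = (14.1 − 2.1)/2 = 6 m; q_3 = 0.83 × 1.46 × 6 = 7.271 m³/s
w_4 = (15.8 − 6.2)/2 = 4.8 m; q_4 = 0.83 × 1.40 × 4.8 = 5.578 m³/s
w_5 = (22.9 − 14.1)/2 = 4.4 m; q_5 = 0.80 × 1.30 × 4.4 = 4.576 m³/s
w_6 = (25.8 − 15.8)/2 = 5 m; q_6 = 0.88 × 1.20 × 5 = 5.280 m³/s
w_7 = (25.8 − 22.9)/2 = 1.45 m; q_7 = 0.48 × 0.40 × 1.45 = 0.2784 m³/s
Q = Σ qᵢ = 24.75 m³/s
= 24.75 × 1000 = 24750 L/s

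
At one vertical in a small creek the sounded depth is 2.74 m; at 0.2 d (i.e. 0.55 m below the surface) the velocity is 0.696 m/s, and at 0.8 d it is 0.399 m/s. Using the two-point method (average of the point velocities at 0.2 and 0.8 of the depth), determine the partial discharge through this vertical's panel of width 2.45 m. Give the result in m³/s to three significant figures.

v̄ = (0.696 + 0.399) / 2 = 0.5475 m/s
q = v̄ × d × w = 0.5475 × 2.74 × 2.45 = 3.675 m³/s

3.68 m³/s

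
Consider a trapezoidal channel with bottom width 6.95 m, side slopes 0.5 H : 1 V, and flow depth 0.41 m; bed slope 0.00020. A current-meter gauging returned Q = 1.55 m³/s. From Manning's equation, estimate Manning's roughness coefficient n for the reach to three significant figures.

0.0139

A = (b + z·y)·y = (6.95 + 0.5×0.41)×0.41 = 2.934 m²
P = b + 2y√(1+z²) = 6.95 + 2×0.41×√(1+0.5²) = 7.867 m
R = A/P = 2.934/7.867 = 0.3729 m
n = (1/Q)·A·R^(2/3)·S^(1/2) = (1/1.55) × 2.934 × 0.5181 × 0.01414 = 0.01387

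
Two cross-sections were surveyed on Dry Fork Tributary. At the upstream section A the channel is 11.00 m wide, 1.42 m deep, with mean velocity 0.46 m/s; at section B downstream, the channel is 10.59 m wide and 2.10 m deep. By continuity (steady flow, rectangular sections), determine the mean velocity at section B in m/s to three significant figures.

0.323 m/s

Q = A₁V₁ = (11.00×1.42) × 0.46 = 7.185 m³/s
A₂ = 10.59 × 2.10 = 22.24 m²
V₂ = Q/A₂ = 7.185/22.24 = 0.3231 m/s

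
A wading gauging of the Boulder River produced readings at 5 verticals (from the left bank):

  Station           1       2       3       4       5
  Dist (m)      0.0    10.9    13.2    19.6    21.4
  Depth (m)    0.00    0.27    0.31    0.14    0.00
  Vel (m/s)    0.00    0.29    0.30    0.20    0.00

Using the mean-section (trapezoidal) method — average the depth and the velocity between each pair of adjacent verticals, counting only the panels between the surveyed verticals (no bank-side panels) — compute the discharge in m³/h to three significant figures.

Panel 1-2: Δb = 10.9 m, d̄ = (0.00+0.27)/2 = 0.135, v̄ = (0.00+0.29)/2 = 0.145 → q = 10.9×0.135×0.145 = 0.2134 m³/s
Panel 2-3: Δb = 2.3 m, d̄ = (0.27+0.31)/2 = 0.29, v̄ = (0.29+0.30)/2 = 0.295 → q = 2.3×0.29×0.295 = 0.1968 m³/s
Panel 3-4: Δb = 6.4 m, d̄ = (0.31+0.14)/2 = 0.225, v̄ = (0.30+0.20)/2 = 0.25 → q = 6.4×0.225×0.25 = 0.3600 m³/s
Panel 4-5: Δb = 1.8 m, d̄ = (0.14+0.00)/2 = 0.07, v̄ = (0.20+0.00)/2 = 0.1 → q = 1.8×0.07×0.1 = 0.01260 m³/s
Q = Σ q = 0.7827 m³/s
= 0.7827 × 3600 = 2818 m³/h

2820 m³/h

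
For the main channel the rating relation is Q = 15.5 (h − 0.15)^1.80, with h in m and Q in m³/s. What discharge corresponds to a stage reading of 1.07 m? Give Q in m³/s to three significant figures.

13.3 m³/s

Q = 15.5 × (1.07 − 0.15)^1.80 = 15.5 × 0.92^1.80 = 13.34 m³/s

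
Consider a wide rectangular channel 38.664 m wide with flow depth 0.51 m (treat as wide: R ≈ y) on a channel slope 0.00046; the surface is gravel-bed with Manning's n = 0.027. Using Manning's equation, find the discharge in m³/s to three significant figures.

10.0 m³/s

A = b·y = 38.664 × 0.51 = 19.72 m²
Wide channel: R ≈ y = 0.51 m
Q = (1/n)·A·R^(2/3)·S^(1/2) = (1/0.027) × 19.72 × 0.5100^(2/3) × 0.00046^(1/2) = 9.999 m³/s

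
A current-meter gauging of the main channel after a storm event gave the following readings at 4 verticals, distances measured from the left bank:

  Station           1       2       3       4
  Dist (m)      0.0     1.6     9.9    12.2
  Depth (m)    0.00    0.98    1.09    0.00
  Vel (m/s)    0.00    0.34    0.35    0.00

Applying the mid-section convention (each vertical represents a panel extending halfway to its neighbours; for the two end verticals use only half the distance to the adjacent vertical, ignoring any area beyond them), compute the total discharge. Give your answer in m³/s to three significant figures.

3.67 m³/s

w_2 = (9.9 − 0.0)/2 = 4.95 m; q_2 = 0.34 × 0.98 × 4.95 = 1.649 m³/s
w_3 = (12.2 − 1.6)/2 = 5.3 m; q_3 = 0.35 × 1.09 × 5.3 = 2.022 m³/s
Stations 1, 4 contribute zero (depth or velocity is 0).
Q = Σ qᵢ = 3.671 m³/s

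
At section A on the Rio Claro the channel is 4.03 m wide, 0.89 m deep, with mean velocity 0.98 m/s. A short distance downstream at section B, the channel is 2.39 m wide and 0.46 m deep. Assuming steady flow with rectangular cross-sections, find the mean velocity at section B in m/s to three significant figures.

3.20 m/s

Q = A₁V₁ = (4.03×0.89) × 0.98 = 3.515 m³/s
A₂ = 2.39 × 0.46 = 1.099 m²
V₂ = Q/A₂ = 3.515/1.099 = 3.197 m/s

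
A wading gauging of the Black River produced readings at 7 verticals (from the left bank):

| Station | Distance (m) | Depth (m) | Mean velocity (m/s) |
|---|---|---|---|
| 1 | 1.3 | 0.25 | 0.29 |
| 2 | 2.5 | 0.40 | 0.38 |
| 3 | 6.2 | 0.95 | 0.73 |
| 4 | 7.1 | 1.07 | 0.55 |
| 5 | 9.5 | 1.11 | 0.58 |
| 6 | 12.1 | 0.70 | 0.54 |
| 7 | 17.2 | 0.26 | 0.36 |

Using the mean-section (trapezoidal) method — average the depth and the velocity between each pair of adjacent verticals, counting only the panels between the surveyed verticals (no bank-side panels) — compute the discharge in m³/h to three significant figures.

Panel 1-2: Δb = 1.2 m, d̄ = (0.25+0.40)/2 = 0.325, v̄ = (0.29+0.38)/2 = 0.335 → q = 1.2×0.325×0.335 = 0.1307 m³/s
Panel 2-3: Δb = 3.7 m, d̄ = (0.40+0.95)/2 = 0.675, v̄ = (0.38+0.73)/2 = 0.555 → q = 3.7×0.675×0.555 = 1.386 m³/s
Panel 3-4: Δb = 0.9 m, d̄ = (0.95+1.07)/2 = 1.01, v̄ = (0.73+0.55)/2 = 0.64 → q = 0.9×1.01×0.64 = 0.5818 m³/s
Panel 4-5: Δb = 2.4 m, d̄ = (1.07+1.11)/2 = 1.09, v̄ = (0.55+0.58)/2 = 0.565 → q = 2.4×1.09×0.565 = 1.478 m³/s
Panel 5-6: Δb = 2.6 m, d̄ = (1.11+0.70)/2 = 0.905, v̄ = (0.58+0.54)/2 = 0.56 → q = 2.6×0.905×0.56 = 1.318 m³/s
Panel 6-7: Δb = 5.1 m, d̄ = (0.70+0.26)/2 = 0.48, v̄ = (0.54+0.36)/2 = 0.45 → q = 5.1×0.48×0.45 = 1.102 m³/s
Q = Σ q = 5.996 m³/s
= 5.996 × 3600 = 21590 m³/h

21600 m³/h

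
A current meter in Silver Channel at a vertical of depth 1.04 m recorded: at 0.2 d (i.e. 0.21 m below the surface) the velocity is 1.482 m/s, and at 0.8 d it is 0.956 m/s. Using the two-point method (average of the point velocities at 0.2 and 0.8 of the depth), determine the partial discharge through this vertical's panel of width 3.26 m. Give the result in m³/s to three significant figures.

v̄ = (1.482 + 0.956) / 2 = 1.219 m/s
q = v̄ × d × w = 1.219 × 1.04 × 3.26 = 4.133 m³/s

4.13 m³/s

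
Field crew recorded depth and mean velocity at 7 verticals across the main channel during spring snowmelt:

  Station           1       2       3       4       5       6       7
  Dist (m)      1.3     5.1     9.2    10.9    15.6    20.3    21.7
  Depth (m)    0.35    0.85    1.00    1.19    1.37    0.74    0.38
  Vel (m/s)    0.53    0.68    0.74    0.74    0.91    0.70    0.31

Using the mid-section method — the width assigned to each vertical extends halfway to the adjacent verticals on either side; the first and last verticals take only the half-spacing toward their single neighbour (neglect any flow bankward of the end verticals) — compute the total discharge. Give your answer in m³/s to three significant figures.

15.1 m³/s

w_1 = (5.1 − 1.3)/2 = 1.9 m; q_1 = 0.53 × 0.35 × 1.9 = 0.3525 m³/s
w_2 = (9.2 − 1.3)/2 = 3.95 m; q_2 = 0.68 × 0.85 × 3.95 = 2.283 m³/s
w_3 = (10.9 − 5.1)/2 = 2.9 m; q_3 = 0.74 × 1.00 × 2.9 = 2.146 m³/s
w_4 = (15.6 − 9.2)/2 = 3.2 m; q_4 = 0.74 × 1.19 × 3.2 = 2.818 m³/s
w_5 = (20.3 − 10.9)/2 = 4.7 m; q_5 = 0.91 × 1.37 × 4.7 = 5.859 m³/s
w_6 = (21.7 − 15.6)/2 = 3.05 m; q_6 = 0.70 × 0.74 × 3.05 = 1.580 m³/s
w_7 = (21.7 − 20.3)/2 = 0.7 m; q_7 = 0.31 × 0.38 × 0.7 = 0.08246 m³/s
Q = Σ qᵢ = 15.12 m³/s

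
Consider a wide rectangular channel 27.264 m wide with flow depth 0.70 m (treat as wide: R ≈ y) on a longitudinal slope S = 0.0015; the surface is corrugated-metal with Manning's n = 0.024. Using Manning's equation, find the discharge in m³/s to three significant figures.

24.3 m³/s

A = b·y = 27.264 × 0.70 = 19.08 m²
Wide channel: R ≈ y = 0.70 m
Q = (1/n)·A·R^(2/3)·S^(1/2) = (1/0.024) × 19.08 × 0.7000^(2/3) × 0.0015^(1/2) = 24.28 m³/s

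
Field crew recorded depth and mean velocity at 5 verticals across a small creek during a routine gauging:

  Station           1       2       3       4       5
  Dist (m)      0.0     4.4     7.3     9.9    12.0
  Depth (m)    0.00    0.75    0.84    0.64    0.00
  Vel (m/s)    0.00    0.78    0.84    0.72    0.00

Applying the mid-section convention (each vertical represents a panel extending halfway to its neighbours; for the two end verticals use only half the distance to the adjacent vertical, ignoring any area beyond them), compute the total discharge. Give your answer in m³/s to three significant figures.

5.16 m³/s

w_2 = (7.3 − 0.0)/2 = 3.65 m; q_2 = 0.78 × 0.75 × 3.65 = 2.135 m³/s
w_3 = (9.9 − 4.4)/2 = 2.75 m; q_3 = 0.84 × 0.84 × 2.75 = 1.940 m³/s
w_4 = (12.0 − 7.3)/2 = 2.35 m; q_4 = 0.72 × 0.64 × 2.35 = 1.083 m³/s
Stations 1, 5 contribute zero (depth or velocity is 0).
Q = Σ qᵢ = 5.159 m³/s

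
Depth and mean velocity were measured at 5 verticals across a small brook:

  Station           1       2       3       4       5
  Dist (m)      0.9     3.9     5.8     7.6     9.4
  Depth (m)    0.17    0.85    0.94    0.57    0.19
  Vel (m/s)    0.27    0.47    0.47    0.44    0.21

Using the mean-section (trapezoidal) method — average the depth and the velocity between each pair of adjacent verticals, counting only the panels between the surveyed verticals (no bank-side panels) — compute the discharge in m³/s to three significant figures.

Panel 1-2: Δb = 3 m, d̄ = (0.17+0.85)/2 = 0.51, v̄ = (0.27+0.47)/2 = 0.37 → q = 3×0.51×0.37 = 0.5661 m³/s
Panel 2-3: Δb = 1.9 m, d̄ = (0.85+0.94)/2 = 0.895, v̄ = (0.47+0.47)/2 = 0.47 → q = 1.9×0.895×0.47 = 0.7992 m³/s
Panel 3-4: Δb = 1.8 m, d̄ = (0.94+0.57)/2 = 0.755, v̄ = (0.47+0.44)/2 = 0.455 → q = 1.8×0.755×0.455 = 0.6183 m³/s
Panel 4-5: Δb = 1.8 m, d̄ = (0.57+0.19)/2 = 0.38, v̄ = (0.44+0.21)/2 = 0.325 → q = 1.8×0.38×0.325 = 0.2223 m³/s
Q = Σ q = 2.206 m³/s

2.21 m³/s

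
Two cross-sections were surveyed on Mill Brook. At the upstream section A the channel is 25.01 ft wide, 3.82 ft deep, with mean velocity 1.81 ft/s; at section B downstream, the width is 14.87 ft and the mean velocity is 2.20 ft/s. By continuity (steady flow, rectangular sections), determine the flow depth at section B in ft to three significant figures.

5.29 ft

Q = A₁V₁ = (25.01×3.82) × 1.81 = 172.9 ft³/s
d₂ = Q/(b₂ V₂) = 172.9/(14.87×2.20) = 5.286 ft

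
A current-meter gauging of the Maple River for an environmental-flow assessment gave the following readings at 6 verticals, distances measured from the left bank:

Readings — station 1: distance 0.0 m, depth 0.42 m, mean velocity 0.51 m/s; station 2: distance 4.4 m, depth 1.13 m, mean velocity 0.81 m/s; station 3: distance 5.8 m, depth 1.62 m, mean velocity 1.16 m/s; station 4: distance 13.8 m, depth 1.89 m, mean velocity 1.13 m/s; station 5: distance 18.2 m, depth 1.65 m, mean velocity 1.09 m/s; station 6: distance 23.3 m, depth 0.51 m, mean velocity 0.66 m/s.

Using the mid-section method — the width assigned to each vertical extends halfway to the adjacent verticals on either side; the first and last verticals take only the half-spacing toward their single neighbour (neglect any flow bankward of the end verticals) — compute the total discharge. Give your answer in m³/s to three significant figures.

w_1 = (4.4 − 0.0)/2 = 2.2 m; q_1 = 0.51 × 0.42 × 2.2 = 0.4712 m³/s
w_2 = (5.8 − 0.0)/2 = 2.9 m; q_2 = 0.81 × 1.13 × 2.9 = 2.654 m³/s
w_3 = (13.8 − 4.4)/2 = 4.7 m; q_3 = 1.16 × 1.62 × 4.7 = 8.832 m³/s
w_4 = (18.2 − 5.8)/2 = 6.2 m; q_4 = 1.13 × 1.89 × 6.2 = 13.24 m³/s
w_5 = (23.3 − 13.8)/2 = 4.75 m; q_5 = 1.09 × 1.65 × 4.75 = 8.543 m³/s
w_6 = (23.3 − 18.2)/2 = 2.55 m; q_6 = 0.66 × 0.51 × 2.55 = 0.8583 m³/s
Q = Σ qᵢ = 34.60 m³/s

34.6 m³/s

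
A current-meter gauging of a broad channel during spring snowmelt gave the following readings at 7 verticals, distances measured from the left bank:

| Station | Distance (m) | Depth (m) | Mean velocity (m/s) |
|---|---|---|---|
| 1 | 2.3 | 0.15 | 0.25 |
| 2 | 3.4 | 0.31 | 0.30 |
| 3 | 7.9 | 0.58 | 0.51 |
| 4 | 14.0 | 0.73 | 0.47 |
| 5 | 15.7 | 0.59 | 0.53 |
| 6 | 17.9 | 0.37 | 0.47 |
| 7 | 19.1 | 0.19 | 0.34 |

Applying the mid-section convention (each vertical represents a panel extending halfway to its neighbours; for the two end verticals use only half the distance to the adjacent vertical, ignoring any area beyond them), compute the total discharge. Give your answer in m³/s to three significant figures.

4.13 m³/s

w_1 = (3.4 − 2.3)/2 = 0.55 m; q_1 = 0.25 × 0.15 × 0.55 = 0.02063 m³/s
w_2 = (7.9 − 2.3)/2 = 2.8 m; q_2 = 0.30 × 0.31 × 2.8 = 0.2604 m³/s
w_3 = (14.0 − 3.4)/2 = 5.3 m; q_3 = 0.51 × 0.58 × 5.3 = 1.568 m³/s
w_4 = (15.7 − 7.9)/2 = 3.9 m; q_4 = 0.47 × 0.73 × 3.9 = 1.338 m³/s
w_5 = (17.9 − 14.0)/2 = 1.95 m; q_5 = 0.53 × 0.59 × 1.95 = 0.6098 m³/s
w_6 = (19.1 − 15.7)/2 = 1.7 m; q_6 = 0.47 × 0.37 × 1.7 = 0.2956 m³/s
w_7 = (19.1 − 17.9)/2 = 0.6 m; q_7 = 0.34 × 0.19 × 0.6 = 0.03876 m³/s
Q = Σ qᵢ = 4.131 m³/s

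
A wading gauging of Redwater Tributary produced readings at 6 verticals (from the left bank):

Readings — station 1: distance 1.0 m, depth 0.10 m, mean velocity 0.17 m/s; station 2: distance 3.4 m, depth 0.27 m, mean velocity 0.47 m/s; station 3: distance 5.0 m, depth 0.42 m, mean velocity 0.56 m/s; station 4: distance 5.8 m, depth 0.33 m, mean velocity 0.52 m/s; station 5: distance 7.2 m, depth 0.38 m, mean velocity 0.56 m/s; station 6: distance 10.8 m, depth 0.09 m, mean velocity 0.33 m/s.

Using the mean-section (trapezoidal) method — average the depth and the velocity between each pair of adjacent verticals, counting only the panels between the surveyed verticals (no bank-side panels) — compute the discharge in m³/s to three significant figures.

Panel 1-2: Δb = 2.4 m, d̄ = (0.10+0.27)/2 = 0.185, v̄ = (0.17+0.47)/2 = 0.32 → q = 2.4×0.185×0.32 = 0.1421 m³/s
Panel 2-3: Δb = 1.6 m, d̄ = (0.27+0.42)/2 = 0.345, v̄ = (0.47+0.56)/2 = 0.515 → q = 1.6×0.345×0.515 = 0.2843 m³/s
Panel 3-4: Δb = 0.8 m, d̄ = (0.42+0.33)/2 = 0.375, v̄ = (0.56+0.52)/2 = 0.54 → q = 0.8×0.375×0.54 = 0.1620 m³/s
Panel 4-5: Δb = 1.4 m, d̄ = (0.33+0.38)/2 = 0.355, v̄ = (0.52+0.56)/2 = 0.54 → q = 1.4×0.355×0.54 = 0.2684 m³/s
Panel 5-6: Δb = 3.6 m, d̄ = (0.38+0.09)/2 = 0.235, v̄ = (0.56+0.33)/2 = 0.445 → q = 3.6×0.235×0.445 = 0.3765 m³/s
Q = Σ q = 1.233 m³/s

1.23 m³/s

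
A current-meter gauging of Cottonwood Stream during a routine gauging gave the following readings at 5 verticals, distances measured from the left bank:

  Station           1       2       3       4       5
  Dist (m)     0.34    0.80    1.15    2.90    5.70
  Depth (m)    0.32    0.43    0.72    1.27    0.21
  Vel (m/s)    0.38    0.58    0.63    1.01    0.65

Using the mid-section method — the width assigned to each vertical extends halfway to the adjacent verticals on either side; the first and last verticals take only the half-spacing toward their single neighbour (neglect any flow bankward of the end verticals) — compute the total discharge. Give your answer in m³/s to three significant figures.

w_1 = (0.80 − 0.34)/2 = 0.23 m; q_1 = 0.38 × 0.32 × 0.23 = 0.02797 m³/s
w_2 = (1.15 − 0.34)/2 = 0.405 m; q_2 = 0.58 × 0.43 × 0.405 = 0.1010 m³/s
w_3 = (2.90 − 0.80)/2 = 1.05 m; q_3 = 0.63 × 0.72 × 1.05 = 0.4763 m³/s
w_4 = (5.70 − 1.15)/2 = 2.275 m; q_4 = 1.01 × 1.27 × 2.275 = 2.918 m³/s
w_5 = (5.70 − 2.90)/2 = 1.4 m; q_5 = 0.65 × 0.21 × 1.4 = 0.1911 m³/s
Q = Σ qᵢ = 3.714 m³/s

3.71 m³/s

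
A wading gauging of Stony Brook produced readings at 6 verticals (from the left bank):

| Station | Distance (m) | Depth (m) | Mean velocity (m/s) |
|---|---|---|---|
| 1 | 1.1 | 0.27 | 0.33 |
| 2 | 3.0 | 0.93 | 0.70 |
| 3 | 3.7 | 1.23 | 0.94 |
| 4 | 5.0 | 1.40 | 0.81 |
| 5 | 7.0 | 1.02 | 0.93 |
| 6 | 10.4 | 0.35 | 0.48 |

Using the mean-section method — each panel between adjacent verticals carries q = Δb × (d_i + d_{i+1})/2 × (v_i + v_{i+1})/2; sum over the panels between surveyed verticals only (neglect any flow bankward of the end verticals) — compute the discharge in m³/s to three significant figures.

Panel 1-2: Δb = 1.9 m, d̄ = (0.27+0.93)/2 = 0.6, v̄ = (0.33+0.70)/2 = 0.515 → q = 1.9×0.6×0.515 = 0.5871 m³/s
Panel 2-3: Δb = 0.7 m, d̄ = (0.93+1.23)/2 = 1.08, v̄ = (0.70+0.94)/2 = 0.82 → q = 0.7×1.08×0.82 = 0.6199 m³/s
Panel 3-4: Δb = 1.3 m, d̄ = (1.23+1.40)/2 = 1.315, v̄ = (0.94+0.81)/2 = 0.875 → q = 1.3×1.315×0.875 = 1.496 m³/s
Panel 4-5: Δb = 2 m, d̄ = (1.40+1.02)/2 = 1.21, v̄ = (0.81+0.93)/2 = 0.87 → q = 2×1.21×0.87 = 2.105 m³/s
Panel 5-6: Δb = 3.4 m, d̄ = (1.02+0.35)/2 = 0.685, v̄ = (0.93+0.48)/2 = 0.705 → q = 3.4×0.685×0.705 = 1.642 m³/s
Q = Σ q = 6.450 m³/s

6.45 m³/s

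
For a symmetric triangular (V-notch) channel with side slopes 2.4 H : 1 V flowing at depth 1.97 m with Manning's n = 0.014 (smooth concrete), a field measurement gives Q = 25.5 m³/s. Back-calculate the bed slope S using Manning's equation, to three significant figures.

0.00167

A = z·y² = 2.4×1.97² = 9.314 m²
P = 2y√(1+z²) = 2×1.97×√(1+2.4²) = 10.24 m
R = A/P = 9.314/10.24 = 0.9092 m
S = (Q·n / (1·A·R^(2/3)))² = (25.5×0.014 / (1×9.314×0.9385))² = 0.001668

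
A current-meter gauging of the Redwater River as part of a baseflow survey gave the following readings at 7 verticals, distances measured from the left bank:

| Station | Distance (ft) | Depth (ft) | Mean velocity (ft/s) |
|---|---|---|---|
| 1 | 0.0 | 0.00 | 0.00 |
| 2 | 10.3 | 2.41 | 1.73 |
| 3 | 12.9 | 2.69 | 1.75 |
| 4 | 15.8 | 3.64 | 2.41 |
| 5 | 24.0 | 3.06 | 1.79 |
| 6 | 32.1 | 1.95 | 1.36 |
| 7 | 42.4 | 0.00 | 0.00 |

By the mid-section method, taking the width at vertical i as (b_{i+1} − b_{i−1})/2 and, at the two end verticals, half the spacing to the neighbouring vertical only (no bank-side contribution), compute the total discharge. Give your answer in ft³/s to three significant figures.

w_2 = (12.9 − 0.0)/2 = 6.45 ft; q_2 = 1.73 × 2.41 × 6.45 = 26.89 ft³/s
w_3 = (15.8 − 10.3)/2 = 2.75 ft; q_3 = 1.75 × 2.69 × 2.75 = 12.95 ft³/s
w_4 = (24.0 − 12.9)/2 = 5.55 ft; q_4 = 2.41 × 3.64 × 5.55 = 48.69 ft³/s
w_5 = (32.1 − 15.8)/2 = 8.15 ft; q_5 = 1.79 × 3.06 × 8.15 = 44.64 ft³/s
w_6 = (42.4 − 24.0)/2 = 9.2 ft; q_6 = 1.36 × 1.95 × 9.2 = 24.40 ft³/s
Stations 1, 7 contribute zero (depth or velocity is 0).
Q = Σ qᵢ = 157.6 ft³/s

158 ft³/s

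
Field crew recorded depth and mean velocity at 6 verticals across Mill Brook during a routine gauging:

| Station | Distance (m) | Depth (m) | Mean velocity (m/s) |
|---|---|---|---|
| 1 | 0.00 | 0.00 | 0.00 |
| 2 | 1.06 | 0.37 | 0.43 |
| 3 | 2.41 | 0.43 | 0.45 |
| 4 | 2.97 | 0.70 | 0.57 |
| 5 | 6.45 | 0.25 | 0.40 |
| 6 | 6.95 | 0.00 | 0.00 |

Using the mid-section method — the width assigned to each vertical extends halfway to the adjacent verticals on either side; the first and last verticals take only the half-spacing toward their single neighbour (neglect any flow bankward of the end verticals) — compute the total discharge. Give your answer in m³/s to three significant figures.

w_2 = (2.41 − 0.00)/2 = 1.205 m; q_2 = 0.43 × 0.37 × 1.205 = 0.1917 m³/s
w_3 = (2.97 − 1.06)/2 = 0.955 m; q_3 = 0.45 × 0.43 × 0.955 = 0.1848 m³/s
w_4 = (6.45 − 2.41)/2 = 2.02 m; q_4 = 0.57 × 0.70 × 2.02 = 0.8060 m³/s
w_5 = (6.95 − 2.97)/2 = 1.99 m; q_5 = 0.40 × 0.25 × 1.99 = 0.1990 m³/s
Stations 1, 6 contribute zero (depth or velocity is 0).
Q = Σ qᵢ = 1.381 m³/s

1.38 m³/s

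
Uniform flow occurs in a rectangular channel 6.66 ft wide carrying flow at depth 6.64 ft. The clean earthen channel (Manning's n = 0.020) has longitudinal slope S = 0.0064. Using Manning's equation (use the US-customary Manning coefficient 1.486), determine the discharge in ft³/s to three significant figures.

A = b·y = 6.66 × 6.64 = 44.22 ft²
P = b + 2y = 6.66 + 2×6.64 = 19.94 ft
R = A/P = 44.22/19.94 = 2.218 ft
Q = (1.486/n)·A·R^(2/3)·S^(1/2) = (1.486/0.020) × 44.22 × 2.218^(2/3) × 0.0064^(1/2) = 447.0 ft³/s

447 ft³/s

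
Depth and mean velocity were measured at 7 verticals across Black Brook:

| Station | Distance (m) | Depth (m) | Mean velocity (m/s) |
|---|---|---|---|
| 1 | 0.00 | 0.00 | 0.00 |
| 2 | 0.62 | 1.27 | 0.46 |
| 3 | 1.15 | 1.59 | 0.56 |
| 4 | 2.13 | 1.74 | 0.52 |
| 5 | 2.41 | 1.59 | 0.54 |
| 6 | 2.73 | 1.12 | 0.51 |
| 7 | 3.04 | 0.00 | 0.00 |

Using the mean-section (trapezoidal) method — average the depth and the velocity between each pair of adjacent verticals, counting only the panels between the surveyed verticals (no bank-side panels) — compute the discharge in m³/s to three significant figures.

1.88 m³/s

Panel 1-2: Δb = 0.62 m, d̄ = (0.00+1.27)/2 = 0.635, v̄ = (0.00+0.46)/2 = 0.23 → q = 0.62×0.635×0.23 = 0.09055 m³/s
Panel 2-3: Δb = 0.53 m, d̄ = (1.27+1.59)/2 = 1.43, v̄ = (0.46+0.56)/2 = 0.51 → q = 0.53×1.43×0.51 = 0.3865 m³/s
Panel 3-4: Δb = 0.98 m, d̄ = (1.59+1.74)/2 = 1.665, v̄ = (0.56+0.52)/2 = 0.54 → q = 0.98×1.665×0.54 = 0.8811 m³/s
Panel 4-5: Δb = 0.28 m, d̄ = (1.74+1.59)/2 = 1.665, v̄ = (0.52+0.54)/2 = 0.53 → q = 0.28×1.665×0.53 = 0.2471 m³/s
Panel 5-6: Δb = 0.32 m, d̄ = (1.59+1.12)/2 = 1.355, v̄ = (0.54+0.51)/2 = 0.525 → q = 0.32×1.355×0.525 = 0.2276 m³/s
Panel 6-7: Δb = 0.31 m, d̄ = (1.12+0.00)/2 = 0.56, v̄ = (0.51+0.00)/2 = 0.255 → q = 0.31×0.56×0.255 = 0.04427 m³/s
Q = Σ q = 1.877 m³/s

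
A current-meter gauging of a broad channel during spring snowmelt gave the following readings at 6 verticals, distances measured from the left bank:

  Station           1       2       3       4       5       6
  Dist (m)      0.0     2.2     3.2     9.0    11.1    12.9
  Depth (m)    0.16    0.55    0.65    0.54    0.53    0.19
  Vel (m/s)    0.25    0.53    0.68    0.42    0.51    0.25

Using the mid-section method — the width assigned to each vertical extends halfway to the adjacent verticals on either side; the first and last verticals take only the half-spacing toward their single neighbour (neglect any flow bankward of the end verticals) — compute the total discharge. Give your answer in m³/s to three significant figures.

w_1 = (2.2 − 0.0)/2 = 1.1 m; q_1 = 0.25 × 0.16 × 1.1 = 0.04400 m³/s
w_2 = (3.2 − 0.0)/2 = 1.6 m; q_2 = 0.53 × 0.55 × 1.6 = 0.4664 m³/s
w_3 = (9.0 − 2.2)/2 = 3.4 m; q_3 = 0.68 × 0.65 × 3.4 = 1.503 m³/s
w_4 = (11.1 − 3.2)/2 = 3.95 m; q_4 = 0.42 × 0.54 × 3.95 = 0.8959 m³/s
w_5 = (12.9 − 9.0)/2 = 1.95 m; q_5 = 0.51 × 0.53 × 1.95 = 0.5271 m³/s
w_6 = (12.9 − 11.1)/2 = 0.9 m; q_6 = 0.25 × 0.19 × 0.9 = 0.04275 m³/s
Q = Σ qᵢ = 3.479 m³/s

3.48 m³/s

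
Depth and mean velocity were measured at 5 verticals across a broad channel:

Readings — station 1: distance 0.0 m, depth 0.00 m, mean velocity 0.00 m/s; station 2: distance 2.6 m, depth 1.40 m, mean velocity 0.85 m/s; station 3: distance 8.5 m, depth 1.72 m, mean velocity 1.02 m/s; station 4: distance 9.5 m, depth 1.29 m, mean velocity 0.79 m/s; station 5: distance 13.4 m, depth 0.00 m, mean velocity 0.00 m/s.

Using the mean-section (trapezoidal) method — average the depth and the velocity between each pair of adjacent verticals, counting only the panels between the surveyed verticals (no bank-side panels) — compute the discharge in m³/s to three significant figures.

11.7 m³/s

Panel 1-2: Δb = 2.6 m, d̄ = (0.00+1.40)/2 = 0.7, v̄ = (0.00+0.85)/2 = 0.425 → q = 2.6×0.7×0.425 = 0.7735 m³/s
Panel 2-3: Δb = 5.9 m, d̄ = (1.40+1.72)/2 = 1.56, v̄ = (0.85+1.02)/2 = 0.935 → q = 5.9×1.56×0.935 = 8.606 m³/s
Panel 3-4: Δb = 1 m, d̄ = (1.72+1.29)/2 = 1.505, v̄ = (1.02+0.79)/2 = 0.905 → q = 1×1.505×0.905 = 1.362 m³/s
Panel 4-5: Δb = 3.9 m, d̄ = (1.29+0.00)/2 = 0.645, v̄ = (0.79+0.00)/2 = 0.395 → q = 3.9×0.645×0.395 = 0.9936 m³/s
Q = Σ q = 11.73 m³/s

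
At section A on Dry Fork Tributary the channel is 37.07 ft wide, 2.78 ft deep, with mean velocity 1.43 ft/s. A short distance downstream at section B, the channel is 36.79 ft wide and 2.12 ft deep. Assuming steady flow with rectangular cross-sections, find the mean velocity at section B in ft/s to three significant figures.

1.89 ft/s

Q = A₁V₁ = (37.07×2.78) × 1.43 = 147.4 ft³/s
A₂ = 36.79 × 2.12 = 77.99 ft²
V₂ = Q/A₂ = 147.4/77.99 = 1.889 ft/s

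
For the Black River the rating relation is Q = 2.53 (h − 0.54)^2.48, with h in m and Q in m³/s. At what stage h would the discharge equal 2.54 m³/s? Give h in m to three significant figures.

h − h₀ = (Q/C)^(1/b) = (2.54/2.53)^(1/2.48) = 1.002 m
h = 0.54 + 1.002 = 1.542 m

1.54 m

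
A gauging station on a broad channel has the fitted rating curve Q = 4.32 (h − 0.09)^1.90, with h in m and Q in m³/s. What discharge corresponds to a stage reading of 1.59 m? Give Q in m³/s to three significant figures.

9.33 m³/s

Q = 4.32 × (1.59 − 0.09)^1.90 = 4.32 × 1.5^1.90 = 9.334 m³/s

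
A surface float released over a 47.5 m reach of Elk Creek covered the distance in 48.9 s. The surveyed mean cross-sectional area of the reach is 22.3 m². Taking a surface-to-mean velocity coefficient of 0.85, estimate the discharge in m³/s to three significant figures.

v_surface = L / t̄ = 47.5 / 48.9 = 0.9714 m/s
v_mean = 0.85 × 0.9714 = 0.8257 m/s
Q = A × v_mean = 22.3 × 0.8257 = 18.41 m³/s

18.4 m³/s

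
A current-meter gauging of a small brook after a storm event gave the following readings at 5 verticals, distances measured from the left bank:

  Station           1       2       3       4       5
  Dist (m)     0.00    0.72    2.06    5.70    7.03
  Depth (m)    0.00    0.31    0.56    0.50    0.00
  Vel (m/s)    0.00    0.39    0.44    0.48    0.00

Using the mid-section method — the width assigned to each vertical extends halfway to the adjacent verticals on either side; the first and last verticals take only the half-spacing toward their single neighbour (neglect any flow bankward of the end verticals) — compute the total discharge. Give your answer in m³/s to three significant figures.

w_2 = (2.06 − 0.00)/2 = 1.03 m; q_2 = 0.39 × 0.31 × 1.03 = 0.1245 m³/s
w_3 = (5.70 − 0.72)/2 = 2.49 m; q_3 = 0.44 × 0.56 × 2.49 = 0.6135 m³/s
w_4 = (7.03 − 2.06)/2 = 2.485 m; q_4 = 0.48 × 0.50 × 2.485 = 0.5964 m³/s
Stations 1, 5 contribute zero (depth or velocity is 0).
Q = Σ qᵢ = 1.334 m³/s

1.33 m³/s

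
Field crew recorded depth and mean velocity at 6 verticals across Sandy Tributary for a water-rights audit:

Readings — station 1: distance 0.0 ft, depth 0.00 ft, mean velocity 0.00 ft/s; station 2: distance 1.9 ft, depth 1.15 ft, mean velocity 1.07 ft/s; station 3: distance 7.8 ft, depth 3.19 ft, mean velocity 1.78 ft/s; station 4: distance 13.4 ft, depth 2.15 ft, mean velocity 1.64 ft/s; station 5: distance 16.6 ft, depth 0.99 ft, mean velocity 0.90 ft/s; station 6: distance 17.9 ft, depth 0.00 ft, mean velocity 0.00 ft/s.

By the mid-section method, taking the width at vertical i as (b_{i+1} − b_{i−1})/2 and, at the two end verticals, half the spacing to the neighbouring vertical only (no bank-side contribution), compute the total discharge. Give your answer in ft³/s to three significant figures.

55.0 ft³/s

w_2 = (7.8 − 0.0)/2 = 3.9 ft; q_2 = 1.07 × 1.15 × 3.9 = 4.799 ft³/s
w_3 = (13.4 − 1.9)/2 = 5.75 ft; q_3 = 1.78 × 3.19 × 5.75 = 32.65 ft³/s
w_4 = (16.6 − 7.8)/2 = 4.4 ft; q_4 = 1.64 × 2.15 × 4.4 = 15.51 ft³/s
w_5 = (17.9 − 13.4)/2 = 2.25 ft; q_5 = 0.90 × 0.99 × 2.25 = 2.005 ft³/s
Stations 1, 6 contribute zero (depth or velocity is 0).
Q = Σ qᵢ = 54.97 ft³/s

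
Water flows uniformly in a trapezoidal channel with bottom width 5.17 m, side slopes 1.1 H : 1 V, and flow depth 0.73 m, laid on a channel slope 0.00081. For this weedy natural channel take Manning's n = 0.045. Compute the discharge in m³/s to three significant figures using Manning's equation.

1.95 m³/s

A = (b + z·y)·y = (5.17 + 1.1×0.73)×0.73 = 4.360 m²
P = b + 2y√(1+z²) = 5.17 + 2×0.73×√(1+1.1²) = 7.340 m
R = A/P = 4.360/7.340 = 0.5940 m
Q = (1/n)·A·R^(2/3)·S^(1/2) = (1/0.045) × 4.360 × 0.5940^(2/3) × 0.00081^(1/2) = 1.949 m³/s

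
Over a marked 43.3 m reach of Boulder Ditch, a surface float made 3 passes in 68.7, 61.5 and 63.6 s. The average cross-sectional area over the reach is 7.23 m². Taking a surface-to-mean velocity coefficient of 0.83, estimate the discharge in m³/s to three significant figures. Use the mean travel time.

t̄ = (68.7 + 61.5 + 63.6) / 3 = 64.6 s
v_surface = L / t̄ = 43.3 / 64.6 = 0.6703 m/s
v_mean = 0.83 × 0.6703 = 0.5563 m/s
Q = A × v_mean = 7.23 × 0.5563 = 4.022 m³/s

4.02 m³/s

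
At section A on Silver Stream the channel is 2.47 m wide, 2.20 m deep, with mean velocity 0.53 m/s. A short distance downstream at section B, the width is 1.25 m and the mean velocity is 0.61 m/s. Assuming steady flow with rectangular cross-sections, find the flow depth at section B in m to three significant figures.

3.78 m

Q = A₁V₁ = (2.47×2.20) × 0.53 = 2.880 m³/s
d₂ = Q/(b₂ V₂) = 2.880/(1.25×0.61) = 3.777 m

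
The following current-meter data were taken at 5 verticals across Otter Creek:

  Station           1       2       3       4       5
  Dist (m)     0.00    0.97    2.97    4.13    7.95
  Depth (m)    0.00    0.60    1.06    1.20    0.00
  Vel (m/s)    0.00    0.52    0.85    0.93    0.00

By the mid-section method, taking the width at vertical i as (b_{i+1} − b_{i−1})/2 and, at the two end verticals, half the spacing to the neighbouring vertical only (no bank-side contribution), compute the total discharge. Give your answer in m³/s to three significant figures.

4.67 m³/s

w_2 = (2.97 − 0.00)/2 = 1.485 m; q_2 = 0.52 × 0.60 × 1.485 = 0.4633 m³/s
w_3 = (4.13 − 0.97)/2 = 1.58 m; q_3 = 0.85 × 1.06 × 1.58 = 1.424 m³/s
w_4 = (7.95 − 2.97)/2 = 2.49 m; q_4 = 0.93 × 1.20 × 2.49 = 2.779 m³/s
Stations 1, 5 contribute zero (depth or velocity is 0).
Q = Σ qᵢ = 4.666 m³/s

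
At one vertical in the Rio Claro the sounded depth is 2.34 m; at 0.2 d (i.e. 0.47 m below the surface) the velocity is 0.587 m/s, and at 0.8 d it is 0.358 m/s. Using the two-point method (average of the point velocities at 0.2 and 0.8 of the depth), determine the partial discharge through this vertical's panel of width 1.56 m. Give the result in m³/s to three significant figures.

1.72 m³/s

v̄ = (0.587 + 0.358) / 2 = 0.4725 m/s
q = v̄ × d × w = 0.4725 × 2.34 × 1.56 = 1.725 m³/s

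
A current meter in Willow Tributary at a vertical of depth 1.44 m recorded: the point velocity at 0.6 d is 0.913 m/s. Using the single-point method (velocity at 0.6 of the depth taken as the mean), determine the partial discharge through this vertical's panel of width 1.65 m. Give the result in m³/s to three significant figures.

2.17 m³/s

v̄ = v₀.₆ = 0.913 m/s
q = v̄ × d × w = 0.9130 × 1.44 × 1.65 = 2.169 m³/s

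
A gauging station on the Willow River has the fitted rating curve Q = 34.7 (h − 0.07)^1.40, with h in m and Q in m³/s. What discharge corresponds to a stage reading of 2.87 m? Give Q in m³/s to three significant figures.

147 m³/s

Q = 34.7 × (2.87 − 0.07)^1.40 = 34.7 × 2.8^1.40 = 146.7 m³/s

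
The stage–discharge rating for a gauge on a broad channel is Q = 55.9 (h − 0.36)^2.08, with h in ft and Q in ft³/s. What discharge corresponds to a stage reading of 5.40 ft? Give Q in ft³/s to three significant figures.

1620 ft³/s

Q = 55.9 × (5.40 − 0.36)^2.08 = 55.9 × 5.04^2.08 = 1616 ft³/s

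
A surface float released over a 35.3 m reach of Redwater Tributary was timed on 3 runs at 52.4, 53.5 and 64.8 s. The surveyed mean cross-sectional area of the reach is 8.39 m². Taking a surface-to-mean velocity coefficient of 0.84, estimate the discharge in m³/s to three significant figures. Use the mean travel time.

t̄ = (52.4 + 53.5 + 64.8) / 3 = 56.9 s
v_surface = L / t̄ = 35.3 / 56.9 = 0.6204 m/s
v_mean = 0.84 × 0.6204 = 0.5211 m/s
Q = A × v_mean = 8.39 × 0.5211 = 4.372 m³/s

4.37 m³/s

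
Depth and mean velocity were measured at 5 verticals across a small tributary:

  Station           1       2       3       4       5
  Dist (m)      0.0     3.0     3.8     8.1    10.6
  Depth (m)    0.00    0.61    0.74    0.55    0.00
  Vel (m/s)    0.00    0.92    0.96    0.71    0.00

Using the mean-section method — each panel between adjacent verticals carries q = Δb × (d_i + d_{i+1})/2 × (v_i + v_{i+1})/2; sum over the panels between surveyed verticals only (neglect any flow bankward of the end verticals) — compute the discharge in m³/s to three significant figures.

3.49 m³/s

Panel 1-2: Δb = 3 m, d̄ = (0.00+0.61)/2 = 0.305, v̄ = (0.00+0.92)/2 = 0.46 → q = 3×0.305×0.46 = 0.4209 m³/s
Panel 2-3: Δb = 0.8 m, d̄ = (0.61+0.74)/2 = 0.675, v̄ = (0.92+0.96)/2 = 0.94 → q = 0.8×0.675×0.94 = 0.5076 m³/s
Panel 3-4: Δb = 4.3 m, d̄ = (0.74+0.55)/2 = 0.645, v̄ = (0.96+0.71)/2 = 0.835 → q = 4.3×0.645×0.835 = 2.316 m³/s
Panel 4-5: Δb = 2.5 m, d̄ = (0.55+0.00)/2 = 0.275, v̄ = (0.71+0.00)/2 = 0.355 → q = 2.5×0.275×0.355 = 0.2441 m³/s
Q = Σ q = 3.488 m³/s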